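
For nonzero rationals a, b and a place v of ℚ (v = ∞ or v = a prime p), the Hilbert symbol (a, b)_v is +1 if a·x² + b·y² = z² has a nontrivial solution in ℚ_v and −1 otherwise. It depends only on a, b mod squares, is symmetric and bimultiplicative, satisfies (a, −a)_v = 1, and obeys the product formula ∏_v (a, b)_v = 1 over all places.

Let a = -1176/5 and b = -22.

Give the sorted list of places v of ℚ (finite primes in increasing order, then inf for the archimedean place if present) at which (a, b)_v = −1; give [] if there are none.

(a, b) ≡ (-30, -22) mod (ℚ^×)²; places V = {2, 3, 5, 7, 11, ∞}.
(a,b)_11: α=0, u≡9; β=1, v≡9 (mod 11); (9|11)=+1, (9|11)=+1; sign (−1)^0·+1^1·+1^0 = +1.
(a,b)_7: α=2, u≡5; β=0, v≡6 (mod 7); (5|7)=-1, (6|7)=-1; sign (−1)^0·-1^0·-1^2 = +1.
(a,b)_5: α=-1, u≡4; β=0, v≡3 (mod 5); (4|5)=+1, (3|5)=-1; sign (−1)^0·+1^0·-1^-1 = -1.
(a,b)_∞: sgn(-30)=−, sgn(-22)=−, so -1.
(a,b)_3: α=1, u≡2; β=0, v≡2 (mod 3); (2|3)=-1, (2|3)=-1; sign (−1)^0·-1^0·-1^1 = -1.
(a,b)_2: α=3, β=1; u≡1, v≡5 (mod 8); ε(u)ε(v)=0·0, αω(v)=3·1, βω(u)=1·0; sum ≡ 1  ⇒  -1.
(-30, -22 / ℚ) ramifies at {2, 3, 5, ∞}: a division algebra.

[2, 3, 5, inf]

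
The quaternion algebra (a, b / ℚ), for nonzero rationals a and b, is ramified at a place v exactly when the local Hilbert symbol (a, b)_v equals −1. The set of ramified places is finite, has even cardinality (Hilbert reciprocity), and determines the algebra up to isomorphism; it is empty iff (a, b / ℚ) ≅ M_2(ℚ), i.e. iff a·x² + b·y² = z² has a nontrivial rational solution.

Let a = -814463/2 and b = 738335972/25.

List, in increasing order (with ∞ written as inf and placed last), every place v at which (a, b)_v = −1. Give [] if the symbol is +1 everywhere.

[31, 43]

Mod squares: a ≡ -1628926, b ≡ 511313. Check v ∈ {∞, 2, 5, 11, 13, 19, 23, 31, 43, 47}.
v=31: a=31^1·(≡23), b=31^0·(≡3) mod 31; (23|31)=-1, (3|31)=-1; (−1)^{1·0·15}·(-1)^0·(-1)^1 = -1.
v=47: a=47^1·(≡7), b=47^1·(≡13) mod 47; (7|47)=+1, (13|47)=-1; (−1)^{1·1·23}·(+1)^1·(-1)^1 = +1.
v=23: a=23^0·(≡18), b=23^1·(≡2) mod 23; (18|23)=+1, (2|23)=+1; (−1)^{0·1·11}·(+1)^1·(+1)^0 = +1.
v=5: a=5^0·(≡1), b=5^-2·(≡2) mod 5; (1|5)=+1, (2|5)=-1; (−1)^{0·-2·2}·(+1)^-2·(-1)^0 = +1.
v=11: a=11^0·(≡5), b=11^1·(≡8) mod 11; (5|11)=+1, (8|11)=-1; (−1)^{0·1·5}·(+1)^1·(-1)^0 = +1.
v=13: a=13^1·(≡11), b=13^0·(≡3) mod 13; (11|13)=-1, (3|13)=+1; (−1)^{1·0·6}·(-1)^0·(+1)^1 = +1.
v=∞: -1628926 < 0 and 511313 > 0  ⇒  (a,b)_∞ = +1.
v=19: a=19^0·(≡5), b=19^2·(≡9) mod 19; (5|19)=+1, (9|19)=+1; (−1)^{0·2·9}·(+1)^2·(+1)^0 = +1.
v=43: a=43^1·(≡11), b=43^1·(≡23) mod 43; (11|43)=+1, (23|43)=+1; (−1)^{1·1·21}·(+1)^1·(+1)^1 = -1.
v=2: v_2(a)=-1, v_2(b)=2; units ≡ 1, 1 (mod 8); ε·ε+αω+βω = 0·0+-1·0+2·0 ≡ 0  ⇒  (a,b)_2 = +1.
(-1628926, 511313 / ℚ) ramifies at {31, 43}: a division algebra.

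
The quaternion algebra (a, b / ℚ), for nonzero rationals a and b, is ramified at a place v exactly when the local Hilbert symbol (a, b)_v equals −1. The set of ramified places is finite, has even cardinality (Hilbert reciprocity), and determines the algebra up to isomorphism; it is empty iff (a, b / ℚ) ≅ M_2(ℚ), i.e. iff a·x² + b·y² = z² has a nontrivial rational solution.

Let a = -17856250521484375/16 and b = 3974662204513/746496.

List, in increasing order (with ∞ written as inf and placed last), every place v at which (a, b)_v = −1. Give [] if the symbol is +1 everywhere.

Mod squares: a ≡ -7735, b ≡ 17017. Check v ∈ {∞, 2, 3, 5, 7, 11, 13, 17, 29, 31}.
v=29: a=29^0·(≡10), b=29^2·(≡20) mod 29; (10|29)=-1, (20|29)=+1; (−1)^{0·2·14}·(-1)^2·(+1)^0 = +1.
v=17: a=17^3·(≡9), b=17^3·(≡1) mod 17; (9|17)=+1, (1|17)=+1; (−1)^{3·3·8}·(+1)^3·(+1)^3 = +1.
v=7: a=7^1·(≡1), b=7^1·(≡4) mod 7; (1|7)=+1, (4|7)=+1; (−1)^{1·1·3}·(+1)^1·(+1)^1 = -1.
v=13: a=13^3·(≡12), b=13^1·(≡3) mod 13; (12|13)=+1, (3|13)=+1; (−1)^{3·1·6}·(+1)^1·(+1)^3 = +1.
v=2: v_2(a)=-4, v_2(b)=-10; units ≡ 1, 1 (mod 8); ε·ε+αω+βω = 0·0+-4·0+-10·0 ≡ 0  ⇒  (a,b)_2 = +1.
v=11: a=11^2·(≡5), b=11^1·(≡8) mod 11; (5|11)=+1, (8|11)=-1; (−1)^{2·1·5}·(+1)^1·(-1)^2 = +1.
v=∞: -7735 < 0 and 17017 > 0  ⇒  (a,b)_∞ = +1.
v=31: a=31^0·(≡22), b=31^2·(≡26) mod 31; (22|31)=-1, (26|31)=-1; (−1)^{0·2·15}·(-1)^2·(-1)^0 = +1.
v=3: a=3^0·(≡2), b=3^-6·(≡1) mod 3; (2|3)=-1, (1|3)=+1; (−1)^{0·-6·1}·(-1)^-6·(+1)^0 = +1.
v=5: a=5^9·(≡3), b=5^0·(≡3) mod 5; (3|5)=-1, (3|5)=-1; (−1)^{9·0·2}·(-1)^0·(-1)^9 = -1.
|Ram(-7735, 17017)| = 2, even; anisotropic at {5, 7}.

[5, 7]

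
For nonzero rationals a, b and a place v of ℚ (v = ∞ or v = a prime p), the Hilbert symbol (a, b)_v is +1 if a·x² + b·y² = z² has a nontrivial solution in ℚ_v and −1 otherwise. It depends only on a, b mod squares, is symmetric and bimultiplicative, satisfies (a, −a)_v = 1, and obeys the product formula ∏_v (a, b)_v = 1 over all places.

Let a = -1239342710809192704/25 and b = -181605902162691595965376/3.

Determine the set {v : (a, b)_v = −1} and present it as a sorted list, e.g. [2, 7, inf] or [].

Mod squares: a ≡ -252681, b ≡ -81609140613. Check v ∈ {∞, 2, 3, 5, 7, 11, 13, 19, 29, 31, 37, 43}.
v=11: a=11^1·(≡7), b=11^1·(≡9) mod 11; (7|11)=-1, (9|11)=+1; (−1)^{1·1·5}·(-1)^1·(+1)^1 = +1.
v=7: a=7^0·(≡5), b=7^3·(≡6) mod 7; (5|7)=-1, (6|7)=-1; (−1)^{0·3·3}·(-1)^3·(-1)^0 = -1.
v=37: a=37^2·(≡5), b=37^3·(≡19) mod 37; (5|37)=-1, (19|37)=-1; (−1)^{2·3·18}·(-1)^3·(-1)^2 = -1.
v=2: v_2(a)=8, v_2(b)=6; units ≡ 7, 3 (mod 8); ε·ε+αω+βω = 1·1+8·1+6·0 ≡ 1  ⇒  (a,b)_2 = -1.
v=3: a=3^3·(≡1), b=3^-1·(≡2) mod 3; (1|3)=+1, (2|3)=-1; (−1)^{3·-1·1}·(+1)^-1·(-1)^3 = +1.
v=∞: -252681 < 0 and -81609140613 < 0  ⇒  (a,b)_∞ = -1.
v=5: a=5^-2·(≡1), b=5^0·(≡3) mod 5; (1|5)=+1, (3|5)=-1; (−1)^{-2·0·2}·(+1)^0·(-1)^-2 = +1.
v=43: a=43^2·(≡34), b=43^3·(≡1) mod 43; (34|43)=-1, (1|43)=+1; (−1)^{2·3·21}·(-1)^3·(+1)^2 = -1.
v=19: a=19^1·(≡6), b=19^1·(≡5) mod 19; (6|19)=+1, (5|19)=+1; (−1)^{1·1·9}·(+1)^1·(+1)^1 = -1.
v=29: a=29^2·(≡5), b=29^3·(≡7) mod 29; (5|29)=+1, (7|29)=+1; (−1)^{2·3·14}·(+1)^3·(+1)^2 = +1.
v=31: a=31^1·(≡10), b=31^1·(≡12) mod 31; (10|31)=+1, (12|31)=-1; (−1)^{1·1·15}·(+1)^1·(-1)^1 = +1.
v=13: a=13^1·(≡11), b=13^1·(≡6) mod 13; (11|13)=-1, (6|13)=-1; (−1)^{1·1·6}·(-1)^1·(-1)^1 = +1.
(-252681, -81609140613 / ℚ) ramifies at {2, 7, 19, 37, 43, ∞}: a division algebra.

[2, 7, 19, 37, 43, inf]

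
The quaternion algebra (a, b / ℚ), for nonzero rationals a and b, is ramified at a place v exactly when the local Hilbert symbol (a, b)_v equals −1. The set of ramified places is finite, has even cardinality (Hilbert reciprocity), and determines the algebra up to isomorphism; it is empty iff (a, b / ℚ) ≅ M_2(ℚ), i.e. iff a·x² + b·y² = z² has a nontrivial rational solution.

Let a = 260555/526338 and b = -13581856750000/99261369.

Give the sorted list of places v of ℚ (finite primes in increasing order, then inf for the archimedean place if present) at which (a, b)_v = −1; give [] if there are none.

[2, 5, 11, 31]

Mod squares: a ≡ 310, b ≡ -187. Check v ∈ {∞, 2, 3, 5, 7, 11, 17, 19, 31, 41}.
v=7: a=7^0·(≡1), b=7^4·(≡2) mod 7; (1|7)=+1, (2|7)=+1; (−1)^{0·4·3}·(+1)^4·(+1)^0 = +1.
v=∞: 310 > 0 and -187 < 0  ⇒  (a,b)_∞ = +1.
v=17: a=17^0·(≡13), b=17^1·(≡6) mod 17; (13|17)=+1, (6|17)=-1; (−1)^{0·1·8}·(+1)^1·(-1)^0 = +1.
v=11: a=11^0·(≡2), b=11^3·(≡5) mod 11; (2|11)=-1, (5|11)=+1; (−1)^{0·3·5}·(-1)^3·(+1)^0 = -1.
v=31: a=31^1·(≡25), b=31^0·(≡15) mod 31; (25|31)=+1, (15|31)=-1; (−1)^{1·0·15}·(+1)^0·(-1)^1 = -1.
v=41: a=41^2·(≡23), b=41^-2·(≡16) mod 41; (23|41)=+1, (16|41)=+1; (−1)^{2·-2·20}·(+1)^-2·(+1)^2 = +1.
v=3: a=3^-6·(≡1), b=3^-10·(≡2) mod 3; (1|3)=+1, (2|3)=-1; (−1)^{-6·-10·1}·(+1)^-10·(-1)^-6 = +1.
v=2: v_2(a)=-1, v_2(b)=4; units ≡ 3, 5 (mod 8); ε·ε+αω+βω = 1·0+-1·1+4·1 ≡ 1  ⇒  (a,b)_2 = -1.
v=19: a=19^-2·(≡6), b=19^0·(≡13) mod 19; (6|19)=+1, (13|19)=-1; (−1)^{-2·0·9}·(+1)^0·(-1)^-2 = +1.
v=5: a=5^1·(≡2), b=5^6·(≡2) mod 5; (2|5)=-1, (2|5)=-1; (−1)^{1·6·2}·(-1)^6·(-1)^1 = -1.
(310, -187 / ℚ) ramifies at {2, 5, 11, 31}: a division algebra.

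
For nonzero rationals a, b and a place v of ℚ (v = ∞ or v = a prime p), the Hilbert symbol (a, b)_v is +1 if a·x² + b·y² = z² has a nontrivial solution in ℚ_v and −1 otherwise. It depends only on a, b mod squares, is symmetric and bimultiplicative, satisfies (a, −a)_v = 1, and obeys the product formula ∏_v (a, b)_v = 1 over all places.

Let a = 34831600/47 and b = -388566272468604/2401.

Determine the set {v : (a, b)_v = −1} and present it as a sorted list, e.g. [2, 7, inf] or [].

Mod squares: a ≡ 1457, b ≡ -126759. Check v ∈ {∞, 2, 3, 5, 7, 19, 29, 31, 47, 53}.
v=19: a=19^0·(≡15), b=19^2·(≡6) mod 19; (15|19)=-1, (6|19)=+1; (−1)^{0·2·9}·(-1)^2·(+1)^0 = +1.
v=53: a=53^2·(≡18), b=53^0·(≡49) mod 53; (18|53)=-1, (49|53)=+1; (−1)^{2·0·26}·(-1)^0·(+1)^2 = +1.
v=31: a=31^1·(≡10), b=31^3·(≡22) mod 31; (10|31)=+1, (22|31)=-1; (−1)^{1·3·15}·(+1)^3·(-1)^1 = +1.
v=3: a=3^0·(≡2), b=3^1·(≡2) mod 3; (2|3)=-1, (2|3)=-1; (−1)^{0·1·1}·(-1)^1·(-1)^0 = -1.
v=5: a=5^2·(≡2), b=5^0·(≡1) mod 5; (2|5)=-1, (1|5)=+1; (−1)^{2·0·2}·(-1)^0·(+1)^2 = +1.
v=2: v_2(a)=4, v_2(b)=2; units ≡ 1, 1 (mod 8); ε·ε+αω+βω = 0·0+4·0+2·0 ≡ 0  ⇒  (a,b)_2 = +1.
v=7: a=7^0·(≡4), b=7^-4·(≡1) mod 7; (4|7)=+1, (1|7)=+1; (−1)^{0·-4·3}·(+1)^-4·(+1)^0 = +1.
v=∞: 1457 > 0 and -126759 < 0  ⇒  (a,b)_∞ = +1.
v=29: a=29^0·(≡22), b=29^1·(≡15) mod 29; (22|29)=+1, (15|29)=-1; (−1)^{0·1·14}·(+1)^1·(-1)^0 = +1.
v=47: a=47^-1·(≡41), b=47^3·(≡30) mod 47; (41|47)=-1, (30|47)=-1; (−1)^{-1·3·23}·(-1)^3·(-1)^-1 = -1.
(1457, -126759 / ℚ) ramifies at {3, 47}: a division algebra.

[3, 47]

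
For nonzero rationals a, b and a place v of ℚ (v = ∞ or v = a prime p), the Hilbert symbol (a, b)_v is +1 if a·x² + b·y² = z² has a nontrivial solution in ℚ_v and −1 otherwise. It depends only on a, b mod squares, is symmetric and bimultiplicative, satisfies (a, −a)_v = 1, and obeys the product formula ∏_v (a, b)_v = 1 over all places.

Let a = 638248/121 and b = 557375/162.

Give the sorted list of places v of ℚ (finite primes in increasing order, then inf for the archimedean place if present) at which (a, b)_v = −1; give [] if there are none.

[2, 5]

(a, b) ≡ (442, 910) mod (ℚ^×)²; places V = {2, 3, 5, 7, 11, 13, 17, 19, ∞}.
(a,b)_17: α=1, u≡4; β=0, v≡9 (mod 17); (4|17)=+1, (9|17)=+1; sign (−1)^0·+1^0·+1^1 = +1.
(a,b)_2: α=3, β=-1; u≡5, v≡7 (mod 8); ε(u)ε(v)=0·1, αω(v)=3·0, βω(u)=-1·1; sum ≡ 1  ⇒  -1.
(a,b)_11: α=-2, u≡6; β=0, v≡2 (mod 11); (6|11)=-1, (2|11)=-1; sign (−1)^0·-1^0·-1^-2 = +1.
(a,b)_∞: sgn(442)=+, sgn(910)=+, so +1.
(a,b)_19: α=2, u≡11; β=0, v≡1 (mod 19); (11|19)=+1, (1|19)=+1; sign (−1)^0·+1^0·+1^2 = +1.
(a,b)_5: α=0, u≡3; β=3, v≡2 (mod 5); (3|5)=-1, (2|5)=-1; sign (−1)^0·-1^3·-1^0 = -1.
(a,b)_3: α=0, u≡1; β=-4, v≡1 (mod 3); (1|3)=+1, (1|3)=+1; sign (−1)^0·+1^-4·+1^0 = +1.
(a,b)_13: α=1, u≡2; β=1, v≡11 (mod 13); (2|13)=-1, (11|13)=-1; sign (−1)^0·-1^1·-1^1 = +1.
(a,b)_7: α=0, u≡1; β=3, v≡1 (mod 7); (1|7)=+1, (1|7)=+1; sign (−1)^0·+1^3·+1^0 = +1.
|Ram(442, 910)| = 2, even; anisotropic at {2, 5}.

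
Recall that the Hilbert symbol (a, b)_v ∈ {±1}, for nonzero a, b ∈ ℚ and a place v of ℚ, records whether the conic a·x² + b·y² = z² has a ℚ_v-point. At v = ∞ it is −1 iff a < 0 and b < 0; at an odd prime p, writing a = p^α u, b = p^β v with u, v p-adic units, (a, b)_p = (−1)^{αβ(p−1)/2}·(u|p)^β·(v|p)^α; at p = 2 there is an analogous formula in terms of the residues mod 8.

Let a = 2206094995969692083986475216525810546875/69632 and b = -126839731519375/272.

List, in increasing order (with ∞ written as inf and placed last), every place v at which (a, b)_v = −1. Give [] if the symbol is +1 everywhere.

[17, 19, 37, 43]

Mod squares: a ≡ 3597251, b ≡ -97223. Check v ∈ {∞, 2, 5, 7, 17, 19, 23, 37, 43}.
v=5: a=5^10·(≡4), b=5^4·(≡2) mod 5; (4|5)=+1, (2|5)=-1; (−1)^{10·4·2}·(+1)^4·(-1)^10 = +1.
v=37: a=37^5·(≡35), b=37^2·(≡19) mod 37; (35|37)=-1, (19|37)=-1; (−1)^{5·2·18}·(-1)^2·(-1)^5 = -1.
v=2: v_2(a)=-12, v_2(b)=-4; units ≡ 3, 1 (mod 8); ε·ε+αω+βω = 1·0+-12·0+-4·1 ≡ 0  ⇒  (a,b)_2 = +1.
v=23: a=23^6·(≡17), b=23^2·(≡11) mod 23; (17|23)=-1, (11|23)=-1; (−1)^{6·2·11}·(-1)^2·(-1)^6 = +1.
v=43: a=43^3·(≡12), b=43^1·(≡19) mod 43; (12|43)=-1, (19|43)=-1; (−1)^{3·1·21}·(-1)^1·(-1)^3 = -1.
v=∞: 3597251 > 0 and -97223 < 0  ⇒  (a,b)_∞ = +1.
v=17: a=17^-1·(≡4), b=17^-1·(≡5) mod 17; (4|17)=+1, (5|17)=-1; (−1)^{-1·-1·8}·(+1)^-1·(-1)^-1 = -1.
v=7: a=7^9·(≡2), b=7^3·(≡6) mod 7; (2|7)=+1, (6|7)=-1; (−1)^{9·3·3}·(+1)^3·(-1)^9 = +1.
v=19: a=19^3·(≡18), b=19^1·(≡14) mod 19; (18|19)=-1, (14|19)=-1; (−1)^{3·1·9}·(-1)^1·(-1)^3 = -1.
(3597251, -97223 / ℚ) ramifies at {17, 19, 37, 43}: a division algebra.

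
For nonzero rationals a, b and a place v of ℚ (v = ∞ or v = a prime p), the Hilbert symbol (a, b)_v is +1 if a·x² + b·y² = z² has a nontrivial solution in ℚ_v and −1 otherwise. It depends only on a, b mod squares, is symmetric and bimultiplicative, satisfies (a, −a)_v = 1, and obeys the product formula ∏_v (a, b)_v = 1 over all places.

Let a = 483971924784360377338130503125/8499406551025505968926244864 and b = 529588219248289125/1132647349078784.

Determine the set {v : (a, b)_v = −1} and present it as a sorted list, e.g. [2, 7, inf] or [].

(a, b) ≡ (3739405, 2419615) mod (ℚ^×)²; places V = {2, 3, 5, 7, 11, 13, 17, 29, 37, 41, 43, ∞}.
(a,b)_11: α=-2, u≡8; β=-1, v≡1 (mod 11); (8|11)=-1, (1|11)=+1; sign (−1)^0·-1^-1·+1^-2 = -1.
(a,b)_∞: sgn(3739405)=+, sgn(2419615)=+, so +1.
(a,b)_17: α=1, u≡9; β=0, v≡5 (mod 17); (9|17)=+1, (5|17)=-1; sign (−1)^0·+1^0·-1^1 = -1.
(a,b)_7: α=-14, u≡3; β=-6, v≡4 (mod 7); (3|7)=-1, (4|7)=+1; sign (−1)^0·-1^-6·+1^-14 = +1.
(a,b)_37: α=1, u≡20; β=1, v≡36 (mod 37); (20|37)=-1, (36|37)=+1; sign (−1)^0·-1^1·+1^1 = -1.
(a,b)_5: α=5, u≡4; β=3, v≡2 (mod 5); (4|5)=+1, (2|5)=-1; sign (−1)^0·+1^3·-1^5 = -1.
(a,b)_41: α=5, u≡16; β=3, v≡25 (mod 41); (16|41)=+1, (25|41)=+1; sign (−1)^0·+1^3·+1^5 = +1.
(a,b)_2: α=-14, β=-8; u≡5, v≡7 (mod 8); ε(u)ε(v)=0·1, αω(v)=-14·0, βω(u)=-8·1; sum ≡ 0  ⇒  +1.
(a,b)_13: α=2, u≡2; β=0, v≡9 (mod 13); (2|13)=-1, (9|13)=+1; sign (−1)^0·-1^0·+1^2 = +1.
(a,b)_43: α=-6, u≡37; β=-4, v≡42 (mod 43); (37|43)=-1, (42|43)=-1; sign (−1)^0·-1^-4·-1^-6 = +1.
(a,b)_3: α=6, u≡1; β=4, v≡1 (mod 3); (1|3)=+1, (1|3)=+1; sign (−1)^0·+1^4·+1^6 = +1.
(a,b)_29: α=7, u≡19; β=5, v≡19 (mod 29); (19|29)=-1, (19|29)=-1; sign (−1)^0·-1^5·-1^7 = +1.
(3739405, 2419615 / ℚ) ramifies at {5, 11, 17, 37}: a division algebra.

[5, 11, 17, 37]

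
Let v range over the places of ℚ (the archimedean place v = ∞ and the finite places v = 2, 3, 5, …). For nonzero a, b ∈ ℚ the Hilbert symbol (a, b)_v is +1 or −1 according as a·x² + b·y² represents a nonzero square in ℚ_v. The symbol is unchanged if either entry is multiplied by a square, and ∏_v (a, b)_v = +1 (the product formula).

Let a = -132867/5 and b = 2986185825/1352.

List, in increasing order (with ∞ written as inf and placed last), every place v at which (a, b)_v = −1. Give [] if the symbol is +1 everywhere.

[3, 19, 29, 31]

Mod squares: a ≡ -73815, b ≡ 26543874. Check v ∈ {∞, 2, 3, 5, 7, 13, 19, 29, 31, 37}.
v=3: a=3^3·(≡1), b=3^3·(≡1) mod 3; (1|3)=+1, (1|3)=+1; (−1)^{3·3·1}·(+1)^3·(+1)^3 = -1.
v=5: a=5^-1·(≡3), b=5^2·(≡4) mod 5; (3|5)=-1, (4|5)=+1; (−1)^{-1·2·2}·(-1)^2·(+1)^-1 = +1.
v=13: a=13^0·(≡9), b=13^-2·(≡8) mod 13; (9|13)=+1, (8|13)=-1; (−1)^{0·-2·6}·(+1)^-2·(-1)^0 = +1.
v=29: a=29^0·(≡8), b=29^1·(≡21) mod 29; (8|29)=-1, (21|29)=-1; (−1)^{0·1·14}·(-1)^1·(-1)^0 = -1.
v=37: a=37^1·(≡7), b=37^1·(≡9) mod 37; (7|37)=+1, (9|37)=+1; (−1)^{1·1·18}·(+1)^1·(+1)^1 = +1.
v=2: v_2(a)=0, v_2(b)=-3; units ≡ 1, 1 (mod 8); ε·ε+αω+βω = 0·0+0·0+-3·0 ≡ 0  ⇒  (a,b)_2 = +1.
v=∞: -73815 < 0 and 26543874 > 0  ⇒  (a,b)_∞ = +1.
v=31: a=31^0·(≡6), b=31^1·(≡30) mod 31; (6|31)=-1, (30|31)=-1; (−1)^{0·1·15}·(-1)^1·(-1)^0 = -1.
v=19: a=19^1·(≡15), b=19^1·(≡12) mod 19; (15|19)=-1, (12|19)=-1; (−1)^{1·1·9}·(-1)^1·(-1)^1 = -1.
v=7: a=7^1·(≡2), b=7^1·(≡6) mod 7; (2|7)=+1, (6|7)=-1; (−1)^{1·1·3}·(+1)^1·(-1)^1 = +1.
Ram(-73815, 26543874) = {3, 19, 29, 31}; no ℚ_3-point on the conic.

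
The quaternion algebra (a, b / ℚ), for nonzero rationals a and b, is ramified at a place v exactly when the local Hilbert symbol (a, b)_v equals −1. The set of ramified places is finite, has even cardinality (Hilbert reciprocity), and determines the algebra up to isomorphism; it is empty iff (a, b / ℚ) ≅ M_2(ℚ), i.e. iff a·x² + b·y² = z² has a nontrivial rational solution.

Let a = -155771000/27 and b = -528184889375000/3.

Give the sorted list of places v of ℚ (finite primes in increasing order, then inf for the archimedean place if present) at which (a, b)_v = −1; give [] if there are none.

(a, b) ≡ (-330, -4290) mod (ℚ^×)²; places V = {2, 3, 5, 7, 11, 13, 17, ∞}.
(a,b)_7: α=2, u≡6; β=0, v≡1 (mod 7); (6|7)=-1, (1|7)=+1; sign (−1)^0·-1^0·+1^2 = +1.
(a,b)_11: α=1, u≡3; β=3, v≡6 (mod 11); (3|11)=+1, (6|11)=-1; sign (−1)^1·+1^3·-1^1 = +1.
(a,b)_3: α=-3, u≡1; β=-1, v≡1 (mod 3); (1|3)=+1, (1|3)=+1; sign (−1)^1·+1^-1·+1^-3 = -1.
(a,b)_13: α=0, u≡5; β=3, v≡5 (mod 13); (5|13)=-1, (5|13)=-1; sign (−1)^0·-1^3·-1^0 = -1.
(a,b)_2: α=3, β=3; u≡3, v≡7 (mod 8); ε(u)ε(v)=1·1, αω(v)=3·0, βω(u)=3·1; sum ≡ 0  ⇒  +1.
(a,b)_17: α=2, u≡7; β=2, v≡5 (mod 17); (7|17)=-1, (5|17)=-1; sign (−1)^0·-1^2·-1^2 = +1.
(a,b)_∞: sgn(-330)=−, sgn(-4290)=−, so -1.
(a,b)_5: α=3, u≡1; β=7, v≡2 (mod 5); (1|5)=+1, (2|5)=-1; sign (−1)^0·+1^7·-1^3 = -1.
Ram(-330, -4290) = {3, 5, 13, ∞}; no ℚ_3-point on the conic.

[3, 5, 13, inf]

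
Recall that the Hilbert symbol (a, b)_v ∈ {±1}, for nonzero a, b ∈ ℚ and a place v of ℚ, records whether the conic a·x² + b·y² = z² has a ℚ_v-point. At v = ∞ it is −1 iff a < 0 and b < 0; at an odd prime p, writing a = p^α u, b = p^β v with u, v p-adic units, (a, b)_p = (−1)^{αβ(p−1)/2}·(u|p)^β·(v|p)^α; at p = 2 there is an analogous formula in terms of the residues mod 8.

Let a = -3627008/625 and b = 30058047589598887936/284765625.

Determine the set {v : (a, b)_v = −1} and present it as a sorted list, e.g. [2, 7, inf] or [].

Mod squares: a ≡ -3542, b ≡ 101269. Check v ∈ {∞, 2, 3, 5, 7, 11, 17, 19, 23, 37}.
v=11: a=11^1·(≡7), b=11^2·(≡9) mod 11; (7|11)=-1, (9|11)=+1; (−1)^{1·2·5}·(-1)^2·(+1)^1 = +1.
v=37: a=37^0·(≡30), b=37^1·(≡12) mod 37; (30|37)=+1, (12|37)=+1; (−1)^{0·1·18}·(+1)^1·(+1)^0 = +1.
v=17: a=17^0·(≡6), b=17^1·(≡11) mod 17; (6|17)=-1, (11|17)=-1; (−1)^{0·1·8}·(-1)^1·(-1)^0 = -1.
v=5: a=5^-4·(≡2), b=5^-8·(≡4) mod 5; (2|5)=-1, (4|5)=+1; (−1)^{-4·-8·2}·(-1)^-8·(+1)^-4 = +1.
v=∞: -3542 < 0 and 101269 > 0  ⇒  (a,b)_∞ = +1.
v=23: a=23^1·(≡21), b=23^3·(≡14) mod 23; (21|23)=-1, (14|23)=-1; (−1)^{1·3·11}·(-1)^3·(-1)^1 = -1.
v=19: a=19^0·(≡11), b=19^2·(≡13) mod 19; (11|19)=+1, (13|19)=-1; (−1)^{0·2·9}·(+1)^2·(-1)^0 = +1.
v=3: a=3^0·(≡1), b=3^-6·(≡1) mod 3; (1|3)=+1, (1|3)=+1; (−1)^{0·-6·1}·(+1)^-6·(+1)^0 = +1.
v=2: v_2(a)=11, v_2(b)=18; units ≡ 5, 5 (mod 8); ε·ε+αω+βω = 0·0+11·1+18·1 ≡ 1  ⇒  (a,b)_2 = -1.
v=7: a=7^1·(≡5), b=7^3·(≡5) mod 7; (5|7)=-1, (5|7)=-1; (−1)^{1·3·3}·(-1)^3·(-1)^1 = -1.
(-3542, 101269 / ℚ) ramifies at {2, 7, 17, 23}: a division algebra.

[2, 7, 17, 23]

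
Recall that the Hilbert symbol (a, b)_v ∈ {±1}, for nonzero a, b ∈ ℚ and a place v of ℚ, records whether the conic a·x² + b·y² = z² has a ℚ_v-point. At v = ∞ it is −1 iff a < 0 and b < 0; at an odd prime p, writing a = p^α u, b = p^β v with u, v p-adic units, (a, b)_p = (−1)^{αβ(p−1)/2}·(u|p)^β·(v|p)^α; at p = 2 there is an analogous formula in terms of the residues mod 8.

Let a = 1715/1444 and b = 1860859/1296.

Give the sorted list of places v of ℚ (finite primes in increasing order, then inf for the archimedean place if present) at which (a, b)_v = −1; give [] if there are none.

(a, b) ≡ (35, 91) mod (ℚ^×)²; places V = {2, 3, 5, 7, 11, 13, 19, ∞}.
(a,b)_11: α=0, u≡7; β=2, v≡5 (mod 11); (7|11)=-1, (5|11)=+1; sign (−1)^0·-1^2·+1^0 = +1.
(a,b)_3: α=0, u≡2; β=-4, v≡1 (mod 3); (2|3)=-1, (1|3)=+1; sign (−1)^0·-1^-4·+1^0 = +1.
(a,b)_13: α=0, u≡12; β=3, v≡6 (mod 13); (12|13)=+1, (6|13)=-1; sign (−1)^0·+1^3·-1^0 = +1.
(a,b)_19: α=-2, u≡6; β=0, v≡14 (mod 19); (6|19)=+1, (14|19)=-1; sign (−1)^0·+1^0·-1^-2 = +1.
(a,b)_7: α=3, u≡6; β=1, v≡5 (mod 7); (6|7)=-1, (5|7)=-1; sign (−1)^1·-1^1·-1^3 = -1.
(a,b)_∞: sgn(35)=+, sgn(91)=+, so +1.
(a,b)_2: α=-2, β=-4; u≡3, v≡3 (mod 8); ε(u)ε(v)=1·1, αω(v)=-2·1, βω(u)=-4·1; sum ≡ 1  ⇒  -1.
(a,b)_5: α=1, u≡2; β=0, v≡4 (mod 5); (2|5)=-1, (4|5)=+1; sign (−1)^0·-1^0·+1^1 = +1.
|Ram(35, 91)| = 2, even; anisotropic at {2, 7}.

[2, 7]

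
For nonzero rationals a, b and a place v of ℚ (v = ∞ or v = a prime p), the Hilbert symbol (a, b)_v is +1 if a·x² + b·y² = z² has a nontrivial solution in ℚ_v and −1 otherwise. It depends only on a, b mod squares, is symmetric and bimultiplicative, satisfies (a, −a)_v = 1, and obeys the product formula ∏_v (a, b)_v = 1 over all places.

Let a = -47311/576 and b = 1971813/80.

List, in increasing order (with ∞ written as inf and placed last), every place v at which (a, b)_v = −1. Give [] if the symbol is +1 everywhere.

[3, 23]

(a, b) ≡ (-391, 5865) mod (ℚ^×)²; places V = {2, 3, 5, 11, 17, 23, 41, ∞}.
(a,b)_∞: sgn(-391)=−, sgn(5865)=+, so +1.
(a,b)_2: α=-6, β=-4; u≡1, v≡1 (mod 8); ε(u)ε(v)=0·0, αω(v)=-6·0, βω(u)=-4·0; sum ≡ 0  ⇒  +1.
(a,b)_11: α=2, u≡4; β=0, v≡10 (mod 11); (4|11)=+1, (10|11)=-1; sign (−1)^0·+1^0·-1^2 = +1.
(a,b)_5: α=0, u≡4; β=-1, v≡3 (mod 5); (4|5)=+1, (3|5)=-1; sign (−1)^0·+1^-1·-1^0 = +1.
(a,b)_23: α=1, u≡13; β=1, v≡3 (mod 23); (13|23)=+1, (3|23)=+1; sign (−1)^1·+1^1·+1^1 = -1.
(a,b)_41: α=0, u≡22; β=2, v≡8 (mod 41); (22|41)=-1, (8|41)=+1; sign (−1)^0·-1^2·+1^0 = +1.
(a,b)_17: α=1, u≡6; β=1, v≡14 (mod 17); (6|17)=-1, (14|17)=-1; sign (−1)^0·-1^1·-1^1 = +1.
(a,b)_3: α=-2, u≡2; β=1, v≡2 (mod 3); (2|3)=-1, (2|3)=-1; sign (−1)^0·-1^1·-1^-2 = -1.
|Ram(-391, 5865)| = 2, even; anisotropic at {3, 23}.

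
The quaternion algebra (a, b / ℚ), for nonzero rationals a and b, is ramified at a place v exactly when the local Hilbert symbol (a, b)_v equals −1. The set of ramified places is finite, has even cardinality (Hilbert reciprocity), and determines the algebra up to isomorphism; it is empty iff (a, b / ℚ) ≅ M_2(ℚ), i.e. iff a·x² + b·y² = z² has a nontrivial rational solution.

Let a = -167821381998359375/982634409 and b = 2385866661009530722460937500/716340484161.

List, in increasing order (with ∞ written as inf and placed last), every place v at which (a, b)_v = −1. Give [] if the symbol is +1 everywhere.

(a, b) ≡ (-312455, 455) mod (ℚ^×)²; places V = {2, 3, 5, 7, 11, 13, 19, 23, 41, 43, ∞}.
(a,b)_7: α=0, u≡1; β=1, v≡2 (mod 7); (1|7)=+1, (2|7)=+1; sign (−1)^0·+1^1·+1^0 = +1.
(a,b)_19: α=1, u≡11; β=2, v≡8 (mod 19); (11|19)=+1, (8|19)=-1; sign (−1)^0·+1^2·-1^1 = -1.
(a,b)_5: α=7, u≡4; β=11, v≡1 (mod 5); (4|5)=+1, (1|5)=+1; sign (−1)^0·+1^11·+1^7 = +1.
(a,b)_23: α=1, u≡18; β=2, v≡8 (mod 23); (18|23)=+1, (8|23)=+1; sign (−1)^0·+1^2·+1^1 = +1.
(a,b)_∞: sgn(-312455)=−, sgn(455)=+, so +1.
(a,b)_13: α=3, u≡11; β=5, v≡1 (mod 13); (11|13)=-1, (1|13)=+1; sign (−1)^0·-1^5·+1^3 = -1.
(a,b)_41: α=2, u≡19; β=2, v≡31 (mod 41); (19|41)=-1, (31|41)=+1; sign (−1)^0·-1^2·+1^2 = +1.
(a,b)_3: α=-12, u≡1; β=-18, v≡2 (mod 3); (1|3)=+1, (2|3)=-1; sign (−1)^0·+1^-18·-1^-12 = +1.
(a,b)_2: α=0, β=2; u≡1, v≡7 (mod 8); ε(u)ε(v)=0·1, αω(v)=0·0, βω(u)=2·0; sum ≡ 0  ⇒  +1.
(a,b)_43: α=-2, u≡8; β=-2, v≡21 (mod 43); (8|43)=-1, (21|43)=+1; sign (−1)^0·-1^-2·+1^-2 = +1.
(a,b)_11: α=3, u≡6; β=4, v≡9 (mod 11); (6|11)=-1, (9|11)=+1; sign (−1)^0·-1^4·+1^3 = +1.
(-312455, 455 / ℚ) ramifies at {13, 19}: a division algebra.

[13, 19]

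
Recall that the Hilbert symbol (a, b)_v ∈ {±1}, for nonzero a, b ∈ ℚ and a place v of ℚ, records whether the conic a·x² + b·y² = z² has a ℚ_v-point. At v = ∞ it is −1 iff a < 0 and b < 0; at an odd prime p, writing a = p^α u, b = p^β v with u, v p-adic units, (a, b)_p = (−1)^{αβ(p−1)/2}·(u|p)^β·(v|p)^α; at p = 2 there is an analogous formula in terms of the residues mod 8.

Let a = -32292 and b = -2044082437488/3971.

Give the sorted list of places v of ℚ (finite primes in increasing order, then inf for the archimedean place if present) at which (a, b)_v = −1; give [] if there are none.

[2, 3, 13, inf]

Mod squares: a ≡ -897, b ≡ -253. Check v ∈ {∞, 2, 3, 7, 11, 13, 19, 23}.
v=∞: -897 < 0 and -253 < 0  ⇒  (a,b)_∞ = -1.
v=7: a=7^0·(≡6), b=7^4·(≡6) mod 7; (6|7)=-1, (6|7)=-1; (−1)^{0·4·3}·(-1)^4·(-1)^0 = +1.
v=2: v_2(a)=2, v_2(b)=4; units ≡ 7, 3 (mod 8); ε·ε+αω+βω = 1·1+2·1+4·0 ≡ 1  ⇒  (a,b)_2 = -1.
v=19: a=19^0·(≡8), b=19^-2·(≡18) mod 19; (8|19)=-1, (18|19)=-1; (−1)^{0·-2·9}·(-1)^-2·(-1)^0 = +1.
v=3: a=3^3·(≡1), b=3^4·(≡2) mod 3; (1|3)=+1, (2|3)=-1; (−1)^{3·4·1}·(+1)^4·(-1)^3 = -1.
v=13: a=13^1·(≡12), b=13^4·(≡8) mod 13; (12|13)=+1, (8|13)=-1; (−1)^{1·4·6}·(+1)^4·(-1)^1 = -1.
v=11: a=11^0·(≡4), b=11^-1·(≡7) mod 11; (4|11)=+1, (7|11)=-1; (−1)^{0·-1·5}·(+1)^-1·(-1)^0 = +1.
v=23: a=23^1·(≡22), b=23^1·(≡1) mod 23; (22|23)=-1, (1|23)=+1; (−1)^{1·1·11}·(-1)^1·(+1)^1 = +1.
Ram(-897, -253) = {2, 3, 13, ∞}; no ℚ_2-point on the conic.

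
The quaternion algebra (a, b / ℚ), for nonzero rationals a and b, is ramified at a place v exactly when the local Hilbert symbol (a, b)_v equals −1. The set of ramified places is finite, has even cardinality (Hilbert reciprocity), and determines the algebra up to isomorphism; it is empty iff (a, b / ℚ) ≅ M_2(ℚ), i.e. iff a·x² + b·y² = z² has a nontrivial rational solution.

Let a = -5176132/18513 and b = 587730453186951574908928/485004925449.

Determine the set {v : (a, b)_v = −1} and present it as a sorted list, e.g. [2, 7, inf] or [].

[2, 17]

(a, b) ≡ (-130169, 138567) mod (ℚ^×)²; places V = {2, 3, 11, 13, 17, 19, 31, ∞}.
(a,b)_∞: sgn(-130169)=−, sgn(138567)=+, so +1.
(a,b)_17: α=-1, u≡11; β=-1, v≡1 (mod 17); (11|17)=-1, (1|17)=+1; sign (−1)^0·-1^-1·+1^-1 = -1.
(a,b)_31: α=1, u≡30; β=4, v≡8 (mod 31); (30|31)=-1, (8|31)=+1; sign (−1)^0·-1^4·+1^1 = +1.
(a,b)_11: α=-2, u≡5; β=-5, v≡2 (mod 11); (5|11)=+1, (2|11)=-1; sign (−1)^0·+1^-5·-1^-2 = +1.
(a,b)_19: α=1, u≡10; β=5, v≡4 (mod 19); (10|19)=-1, (4|19)=+1; sign (−1)^1·-1^5·+1^1 = +1.
(a,b)_3: α=-2, u≡1; β=-11, v≡1 (mod 3); (1|3)=+1, (1|3)=+1; sign (−1)^0·+1^-11·+1^-2 = +1.
(a,b)_2: α=2, β=12; u≡7, v≡7 (mod 8); ε(u)ε(v)=1·1, αω(v)=2·0, βω(u)=12·0; sum ≡ 1  ⇒  -1.
(a,b)_13: α=3, u≡10; β=7, v≡3 (mod 13); (10|13)=+1, (3|13)=+1; sign (−1)^0·+1^7·+1^3 = +1.
(-130169, 138567 / ℚ) ramifies at {2, 17}: a division algebra.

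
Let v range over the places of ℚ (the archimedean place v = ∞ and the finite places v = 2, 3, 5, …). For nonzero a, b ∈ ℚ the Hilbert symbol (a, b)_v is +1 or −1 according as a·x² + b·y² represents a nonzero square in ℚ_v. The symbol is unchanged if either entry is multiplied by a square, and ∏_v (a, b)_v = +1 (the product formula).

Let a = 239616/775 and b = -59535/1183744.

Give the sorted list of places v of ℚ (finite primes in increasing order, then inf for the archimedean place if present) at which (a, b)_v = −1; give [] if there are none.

Mod squares: a ≡ 806, b ≡ -15. Check v ∈ {∞, 2, 3, 5, 7, 13, 17, 31}.
v=∞: 806 > 0 and -15 < 0  ⇒  (a,b)_∞ = +1.
v=31: a=31^-1·(≡23), b=31^0·(≡19) mod 31; (23|31)=-1, (19|31)=+1; (−1)^{-1·0·15}·(-1)^0·(+1)^-1 = +1.
v=7: a=7^0·(≡4), b=7^2·(≡5) mod 7; (4|7)=+1, (5|7)=-1; (−1)^{0·2·3}·(+1)^2·(-1)^0 = +1.
v=2: v_2(a)=11, v_2(b)=-12; units ≡ 3, 1 (mod 8); ε·ε+αω+βω = 1·0+11·0+-12·1 ≡ 0  ⇒  (a,b)_2 = +1.
v=3: a=3^2·(≡2), b=3^5·(≡1) mod 3; (2|3)=-1, (1|3)=+1; (−1)^{2·5·1}·(-1)^5·(+1)^2 = -1.
v=17: a=17^0·(≡12), b=17^-2·(≡1) mod 17; (12|17)=-1, (1|17)=+1; (−1)^{0·-2·8}·(-1)^-2·(+1)^0 = +1.
v=5: a=5^-2·(≡1), b=5^1·(≡2) mod 5; (1|5)=+1, (2|5)=-1; (−1)^{-2·1·2}·(+1)^1·(-1)^-2 = +1.
v=13: a=13^1·(≡3), b=13^0·(≡6) mod 13; (3|13)=+1, (6|13)=-1; (−1)^{1·0·6}·(+1)^0·(-1)^1 = -1.
|Ram(806, -15)| = 2, even; anisotropic at {3, 13}.

[3, 13]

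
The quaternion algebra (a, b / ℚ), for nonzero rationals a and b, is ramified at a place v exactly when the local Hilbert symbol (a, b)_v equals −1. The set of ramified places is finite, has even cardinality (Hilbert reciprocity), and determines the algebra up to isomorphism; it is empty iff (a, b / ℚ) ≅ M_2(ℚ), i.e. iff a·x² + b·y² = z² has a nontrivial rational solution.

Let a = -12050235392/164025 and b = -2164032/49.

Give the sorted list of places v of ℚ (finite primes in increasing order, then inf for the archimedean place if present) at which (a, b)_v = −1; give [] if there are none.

[2, inf]

Mod squares: a ≡ -17, b ≡ -13. Check v ∈ {∞, 2, 3, 5, 7, 13, 17}.
v=13: a=13^2·(≡3), b=13^1·(≡4) mod 13; (3|13)=+1, (4|13)=+1; (−1)^{2·1·6}·(+1)^1·(+1)^2 = +1.
v=∞: -17 < 0 and -13 < 0  ⇒  (a,b)_∞ = -1.
v=3: a=3^-8·(≡1), b=3^2·(≡2) mod 3; (1|3)=+1, (2|3)=-1; (−1)^{-8·2·1}·(+1)^2·(-1)^-8 = +1.
v=2: v_2(a)=22, v_2(b)=6; units ≡ 7, 3 (mod 8); ε·ε+αω+βω = 1·1+22·1+6·0 ≡ 1  ⇒  (a,b)_2 = -1.
v=17: a=17^1·(≡9), b=17^2·(≡4) mod 17; (9|17)=+1, (4|17)=+1; (−1)^{1·2·8}·(+1)^2·(+1)^1 = +1.
v=7: a=7^0·(≡1), b=7^-2·(≡4) mod 7; (1|7)=+1, (4|7)=+1; (−1)^{0·-2·3}·(+1)^-2·(+1)^0 = +1.
v=5: a=5^-2·(≡3), b=5^0·(≡2) mod 5; (3|5)=-1, (2|5)=-1; (−1)^{-2·0·2}·(-1)^0·(-1)^-2 = +1.
|Ram(-17, -13)| = 2, even; anisotropic at {2, ∞}.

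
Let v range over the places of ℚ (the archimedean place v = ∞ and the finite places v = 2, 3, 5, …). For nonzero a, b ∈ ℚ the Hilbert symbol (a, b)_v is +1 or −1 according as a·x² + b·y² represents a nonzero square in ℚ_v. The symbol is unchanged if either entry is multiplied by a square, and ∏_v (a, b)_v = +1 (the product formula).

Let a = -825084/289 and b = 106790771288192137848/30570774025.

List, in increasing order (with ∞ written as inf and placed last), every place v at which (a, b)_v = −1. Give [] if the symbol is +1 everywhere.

[13, 43]

(a, b) ≡ (-22919, 45838) mod (ℚ^×)²; places V = {2, 3, 5, 11, 13, 17, 41, 43, ∞}.
(a,b)_41: α=1, u≡24; β=3, v≡11 (mod 41); (24|41)=-1, (11|41)=-1; sign (−1)^0·-1^3·-1^1 = +1.
(a,b)_∞: sgn(-22919)=−, sgn(45838)=+, so +1.
(a,b)_43: α=1, u≡8; β=3, v≡18 (mod 43); (8|43)=-1, (18|43)=-1; sign (−1)^1·-1^3·-1^1 = -1.
(a,b)_17: α=-2, u≡11; β=-4, v≡11 (mod 17); (11|17)=-1, (11|17)=-1; sign (−1)^0·-1^-4·-1^-2 = +1.
(a,b)_5: α=0, u≡4; β=-2, v≡3 (mod 5); (4|5)=+1, (3|5)=-1; sign (−1)^0·+1^-2·-1^0 = +1.
(a,b)_13: α=1, u≡8; β=5, v≡4 (mod 13); (8|13)=-1, (4|13)=+1; sign (−1)^0·-1^5·+1^1 = -1.
(a,b)_2: α=2, β=3; u≡1, v≡7 (mod 8); ε(u)ε(v)=0·1, αω(v)=2·0, βω(u)=3·0; sum ≡ 0  ⇒  +1.
(a,b)_11: α=0, u≡5; β=-4, v≡4 (mod 11); (5|11)=+1, (4|11)=+1; sign (−1)^0·+1^-4·+1^0 = +1.
(a,b)_3: α=2, u≡1; β=8, v≡1 (mod 3); (1|3)=+1, (1|3)=+1; sign (−1)^0·+1^8·+1^2 = +1.
Ram(-22919, 45838) = {13, 43}; no ℚ_13-point on the conic.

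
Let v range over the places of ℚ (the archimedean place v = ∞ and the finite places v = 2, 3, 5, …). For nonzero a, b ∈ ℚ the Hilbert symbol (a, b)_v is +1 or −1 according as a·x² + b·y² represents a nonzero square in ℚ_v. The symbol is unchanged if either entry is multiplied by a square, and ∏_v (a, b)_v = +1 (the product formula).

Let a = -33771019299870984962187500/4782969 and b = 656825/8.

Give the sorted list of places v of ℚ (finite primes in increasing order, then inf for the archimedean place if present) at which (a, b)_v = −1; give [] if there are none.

Mod squares: a ≡ -53465555, b ≡ 52546. Check v ∈ {∞, 2, 3, 5, 11, 13, 37, 43, 47}.
v=47: a=47^3·(≡33), b=47^1·(≡2) mod 47; (33|47)=-1, (2|47)=+1; (−1)^{3·1·23}·(-1)^1·(+1)^3 = +1.
v=2: v_2(a)=2, v_2(b)=-3; units ≡ 5, 1 (mod 8); ε·ε+αω+βω = 0·0+2·0+-3·1 ≡ 1  ⇒  (a,b)_2 = -1.
v=∞: -53465555 < 0 and 52546 > 0  ⇒  (a,b)_∞ = +1.
v=11: a=11^5·(≡7), b=11^0·(≡6) mod 11; (7|11)=-1, (6|11)=-1; (−1)^{5·0·5}·(-1)^0·(-1)^5 = -1.
v=43: a=43^3·(≡42), b=43^1·(≡12) mod 43; (42|43)=-1, (12|43)=-1; (−1)^{3·1·21}·(-1)^1·(-1)^3 = -1.
v=37: a=37^1·(≡31), b=37^0·(≡14) mod 37; (31|37)=-1, (14|37)=-1; (−1)^{1·0·18}·(-1)^0·(-1)^1 = -1.
v=5: a=5^7·(≡1), b=5^2·(≡1) mod 5; (1|5)=+1, (1|5)=+1; (−1)^{7·2·2}·(+1)^2·(+1)^7 = +1.
v=3: a=3^-14·(≡1), b=3^0·(≡1) mod 3; (1|3)=+1, (1|3)=+1; (−1)^{-14·0·1}·(+1)^0·(+1)^-14 = +1.
v=13: a=13^3·(≡1), b=13^1·(≡9) mod 13; (1|13)=+1, (9|13)=+1; (−1)^{3·1·6}·(+1)^1·(+1)^3 = +1.
Ram(-53465555, 52546) = {2, 11, 37, 43}; no ℚ_2-point on the conic.

[2, 11, 37, 43]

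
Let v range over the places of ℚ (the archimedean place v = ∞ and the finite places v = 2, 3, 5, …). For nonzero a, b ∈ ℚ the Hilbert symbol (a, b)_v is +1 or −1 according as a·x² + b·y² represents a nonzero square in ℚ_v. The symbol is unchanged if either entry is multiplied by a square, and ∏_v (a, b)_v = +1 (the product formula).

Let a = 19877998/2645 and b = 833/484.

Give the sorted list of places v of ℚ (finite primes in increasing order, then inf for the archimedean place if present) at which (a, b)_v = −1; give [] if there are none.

[5, 7]

Mod squares: a ≡ 1190, b ≡ 17. Check v ∈ {∞, 2, 5, 7, 11, 17, 23}.
v=∞: 1190 > 0 and 17 > 0  ⇒  (a,b)_∞ = +1.
v=17: a=17^5·(≡15), b=17^1·(≡4) mod 17; (15|17)=+1, (4|17)=+1; (−1)^{5·1·8}·(+1)^1·(+1)^5 = +1.
v=5: a=5^-1·(≡2), b=5^0·(≡2) mod 5; (2|5)=-1, (2|5)=-1; (−1)^{-1·0·2}·(-1)^0·(-1)^-1 = -1.
v=2: v_2(a)=1, v_2(b)=-2; units ≡ 3, 1 (mod 8); ε·ε+αω+βω = 1·0+1·0+-2·1 ≡ 0  ⇒  (a,b)_2 = +1.
v=11: a=11^0·(≡6), b=11^-2·(≡2) mod 11; (6|11)=-1, (2|11)=-1; (−1)^{0·-2·5}·(-1)^-2·(-1)^0 = +1.
v=23: a=23^-2·(≡22), b=23^0·(≡5) mod 23; (22|23)=-1, (5|23)=-1; (−1)^{-2·0·11}·(-1)^0·(-1)^-2 = +1.
v=7: a=7^1·(≡4), b=7^2·(≡3) mod 7; (4|7)=+1, (3|7)=-1; (−1)^{1·2·3}·(+1)^2·(-1)^1 = -1.
Ram(1190, 17) = {5, 7}; no ℚ_5-point on the conic.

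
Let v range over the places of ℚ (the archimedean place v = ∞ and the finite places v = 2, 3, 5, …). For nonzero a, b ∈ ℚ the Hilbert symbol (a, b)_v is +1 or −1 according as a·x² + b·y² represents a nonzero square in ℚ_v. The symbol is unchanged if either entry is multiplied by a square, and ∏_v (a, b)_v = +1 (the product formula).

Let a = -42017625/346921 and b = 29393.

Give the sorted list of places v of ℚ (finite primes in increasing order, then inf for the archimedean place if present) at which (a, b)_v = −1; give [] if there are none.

[5, 13]

(a, b) ≡ (-1105, 29393) mod (ℚ^×)²; places V = {2, 3, 5, 7, 13, 17, 19, 31, ∞}.
(a,b)_2: α=0, β=0; u≡7, v≡1 (mod 8); ε(u)ε(v)=1·0, αω(v)=0·0, βω(u)=0·0; sum ≡ 0  ⇒  +1.
(a,b)_3: α=2, u≡2; β=0, v≡2 (mod 3); (2|3)=-1, (2|3)=-1; sign (−1)^0·-1^0·-1^2 = +1.
(a,b)_∞: sgn(-1105)=−, sgn(29393)=+, so +1.
(a,b)_13: α=3, u≡8; β=1, v≡12 (mod 13); (8|13)=-1, (12|13)=+1; sign (−1)^0·-1^1·+1^3 = -1.
(a,b)_31: α=-2, u≡12; β=0, v≡5 (mod 31); (12|31)=-1, (5|31)=+1; sign (−1)^0·-1^0·+1^-2 = +1.
(a,b)_17: α=1, u≡11; β=1, v≡12 (mod 17); (11|17)=-1, (12|17)=-1; sign (−1)^0·-1^1·-1^1 = +1.
(a,b)_19: α=-2, u≡7; β=1, v≡8 (mod 19); (7|19)=+1, (8|19)=-1; sign (−1)^0·+1^1·-1^-2 = +1.
(a,b)_7: α=0, u≡1; β=1, v≡6 (mod 7); (1|7)=+1, (6|7)=-1; sign (−1)^0·+1^1·-1^0 = +1.
(a,b)_5: α=3, u≡4; β=0, v≡3 (mod 5); (4|5)=+1, (3|5)=-1; sign (−1)^0·+1^0·-1^3 = -1.
(-1105, 29393 / ℚ) ramifies at {5, 13}: a division algebra.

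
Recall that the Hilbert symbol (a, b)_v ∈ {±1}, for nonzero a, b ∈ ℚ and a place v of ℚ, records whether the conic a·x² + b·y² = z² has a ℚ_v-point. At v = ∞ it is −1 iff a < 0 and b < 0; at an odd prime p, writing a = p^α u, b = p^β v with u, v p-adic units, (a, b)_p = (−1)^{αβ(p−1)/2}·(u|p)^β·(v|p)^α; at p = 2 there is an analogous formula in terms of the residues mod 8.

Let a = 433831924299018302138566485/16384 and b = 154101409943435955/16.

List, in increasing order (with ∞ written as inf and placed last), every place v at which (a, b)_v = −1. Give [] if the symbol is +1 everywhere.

(a, b) ≡ (521885, 441595) mod (ℚ^×)²; places V = {2, 3, 5, 7, 11, 13, 17, 29, 31, 37, ∞}.
(a,b)_7: α=1, u≡5; β=1, v≡1 (mod 7); (5|7)=-1, (1|7)=+1; sign (−1)^1·-1^1·+1^1 = +1.
(a,b)_31: α=1, u≡8; β=1, v≡9 (mod 31); (8|31)=+1, (9|31)=+1; sign (−1)^1·+1^1·+1^1 = -1.
(a,b)_29: α=2, u≡20; β=0, v≡14 (mod 29); (20|29)=+1, (14|29)=-1; sign (−1)^0·+1^0·-1^2 = +1.
(a,b)_11: α=4, u≡1; β=3, v≡10 (mod 11); (1|11)=+1, (10|11)=-1; sign (−1)^0·+1^3·-1^4 = +1.
(a,b)_37: α=1, u≡20; β=1, v≡30 (mod 37); (20|37)=-1, (30|37)=+1; sign (−1)^0·-1^1·+1^1 = -1.
(a,b)_2: α=-14, β=-4; u≡5, v≡3 (mod 8); ε(u)ε(v)=0·1, αω(v)=-14·1, βω(u)=-4·1; sum ≡ 0  ⇒  +1.
(a,b)_13: α=3, u≡4; β=2, v≡2 (mod 13); (4|13)=+1, (2|13)=-1; sign (−1)^0·+1^2·-1^3 = -1.
(a,b)_5: α=1, u≡3; β=1, v≡1 (mod 5); (3|5)=-1, (1|5)=+1; sign (−1)^0·-1^1·+1^1 = -1.
(a,b)_3: α=14, u≡2; β=10, v≡1 (mod 3); (2|3)=-1, (1|3)=+1; sign (−1)^0·-1^10·+1^14 = +1.
(a,b)_17: α=4, u≡15; β=2, v≡14 (mod 17); (15|17)=+1, (14|17)=-1; sign (−1)^0·+1^2·-1^4 = +1.
(a,b)_∞: sgn(521885)=+, sgn(441595)=+, so +1.
|Ram(521885, 441595)| = 4, even; anisotropic at {5, 13, 31, 37}.

[5, 13, 31, 37]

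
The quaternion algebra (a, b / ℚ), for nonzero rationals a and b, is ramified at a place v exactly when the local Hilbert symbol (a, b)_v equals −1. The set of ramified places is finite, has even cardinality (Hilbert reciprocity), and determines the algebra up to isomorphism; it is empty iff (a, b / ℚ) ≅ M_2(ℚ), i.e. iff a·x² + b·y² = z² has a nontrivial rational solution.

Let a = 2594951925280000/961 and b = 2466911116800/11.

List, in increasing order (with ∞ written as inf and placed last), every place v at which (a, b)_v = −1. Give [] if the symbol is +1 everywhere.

Mod squares: a ≡ 13, b ≡ 858. Check v ∈ {∞, 2, 3, 5, 11, 13, 19, 31}.
v=31: a=31^-2·(≡15), b=31^0·(≡29) mod 31; (15|31)=-1, (29|31)=-1; (−1)^{-2·0·15}·(-1)^0·(-1)^-2 = +1.
v=∞: 13 > 0 and 858 > 0  ⇒  (a,b)_∞ = +1.
v=5: a=5^4·(≡3), b=5^2·(≡2) mod 5; (3|5)=-1, (2|5)=-1; (−1)^{4·2·2}·(-1)^2·(-1)^4 = +1.
v=11: a=11^2·(≡8), b=11^-1·(≡9) mod 11; (8|11)=-1, (9|11)=+1; (−1)^{2·-1·5}·(-1)^-1·(+1)^2 = -1.
v=13: a=13^5·(≡4), b=13^3·(≡4) mod 13; (4|13)=+1, (4|13)=+1; (−1)^{5·3·6}·(+1)^3·(+1)^5 = +1.
v=19: a=19^2·(≡2), b=19^2·(≡2) mod 19; (2|19)=-1, (2|19)=-1; (−1)^{2·2·9}·(-1)^2·(-1)^2 = +1.
v=3: a=3^0·(≡1), b=3^5·(≡1) mod 3; (1|3)=+1, (1|3)=+1; (−1)^{0·5·1}·(+1)^5·(+1)^0 = +1.
v=2: v_2(a)=8, v_2(b)=9; units ≡ 5, 5 (mod 8); ε·ε+αω+βω = 0·0+8·1+9·1 ≡ 1  ⇒  (a,b)_2 = -1.
(13, 858 / ℚ) ramifies at {2, 11}: a division algebra.

[2, 11]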